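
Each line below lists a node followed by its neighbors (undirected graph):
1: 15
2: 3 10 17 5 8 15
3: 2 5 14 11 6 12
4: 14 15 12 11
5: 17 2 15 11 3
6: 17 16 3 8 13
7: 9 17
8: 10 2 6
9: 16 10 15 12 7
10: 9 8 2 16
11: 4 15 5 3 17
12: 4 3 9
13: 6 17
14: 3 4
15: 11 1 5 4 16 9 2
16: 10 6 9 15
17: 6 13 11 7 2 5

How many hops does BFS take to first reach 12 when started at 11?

Level 0: 11
Level 1: 3, 4, 5, 15, 17
Level 2: 1, 2, 6, 7, 9, 12, 13, 14, 16
Level 3: 8, 10
12 first appears at level 2.

2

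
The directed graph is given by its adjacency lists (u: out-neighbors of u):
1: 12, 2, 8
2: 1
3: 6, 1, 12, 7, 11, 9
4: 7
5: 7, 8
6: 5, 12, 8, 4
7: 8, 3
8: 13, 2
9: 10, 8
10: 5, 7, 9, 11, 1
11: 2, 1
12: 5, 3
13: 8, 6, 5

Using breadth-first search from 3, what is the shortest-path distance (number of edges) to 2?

2

Level 0: 3
Level 1: 1, 6, 7, 9, 11, 12
Level 2: 2, 4, 5, 8, 10
Level 3: 13
2 first appears at level 2.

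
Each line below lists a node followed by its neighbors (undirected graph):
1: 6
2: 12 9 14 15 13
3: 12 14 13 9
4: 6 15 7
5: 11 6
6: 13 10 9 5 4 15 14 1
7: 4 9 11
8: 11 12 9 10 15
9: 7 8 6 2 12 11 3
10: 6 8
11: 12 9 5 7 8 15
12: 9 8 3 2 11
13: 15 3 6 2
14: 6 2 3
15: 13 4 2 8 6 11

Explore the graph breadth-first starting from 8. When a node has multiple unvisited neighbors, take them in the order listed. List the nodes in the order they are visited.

Visit 8; enqueue 11, 12, 9, 10, 15 → queue [11, 12, 9, 10, 15]
Visit 11; enqueue 5, 7 → queue [12, 9, 10, 15, 5, 7]
Visit 12; enqueue 3, 2 → queue [9, 10, 15, 5, 7, 3, 2]
Visit 9; enqueue 6 → queue [10, 15, 5, 7, 3, 2, 6]
Visit 10 → queue [15, 5, 7, 3, 2, 6]
Visit 15; enqueue 13, 4 → queue [5, 7, 3, 2, 6, 13, 4]
Visit 5 → queue [7, 3, 2, 6, 13, 4]
Visit 7 → queue [3, 2, 6, 13, 4]
Visit 3; enqueue 14 → queue [2, 6, 13, 4, 14]
Visit 2 → queue [6, 13, 4, 14]
Visit 6; enqueue 1 → queue [13, 4, 14, 1]
Visit 13 → queue [4, 14, 1]
Visit 4 → queue [14, 1]
Visit 14 → queue [1]
Visit 1 → queue []

8 11 12 9 10 15 5 7 3 2 6 13 4 14 1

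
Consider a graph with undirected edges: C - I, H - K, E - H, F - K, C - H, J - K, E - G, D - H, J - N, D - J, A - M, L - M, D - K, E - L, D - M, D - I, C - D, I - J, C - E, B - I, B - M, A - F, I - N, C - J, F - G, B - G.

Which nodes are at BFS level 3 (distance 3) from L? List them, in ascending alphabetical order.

Level 0: L
Level 1: E, M
Level 2: A, B, C, D, G, H
Level 3: F, I, J, K
Level 4: N

F, I, J, K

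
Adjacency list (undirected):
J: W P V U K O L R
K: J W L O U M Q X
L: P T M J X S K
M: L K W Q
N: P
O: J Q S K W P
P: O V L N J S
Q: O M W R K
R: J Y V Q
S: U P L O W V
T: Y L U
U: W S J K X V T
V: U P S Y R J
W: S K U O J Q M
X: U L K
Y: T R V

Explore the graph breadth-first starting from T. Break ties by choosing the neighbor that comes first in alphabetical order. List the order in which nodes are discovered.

T → L → U → Y → J → K → M → P → S → X → V → W → R → O → Q → N

Visit T; enqueue L, U, Y → queue [L, U, Y]
Visit L; enqueue J, K, M, P, S, X → queue [U, Y, J, K, M, P, S, X]
Visit U; enqueue V, W → queue [Y, J, K, M, P, S, X, V, W]
Visit Y; enqueue R → queue [J, K, M, P, S, X, V, W, R]
Visit J; enqueue O → queue [K, M, P, S, X, V, W, R, O]
Visit K; enqueue Q → queue [M, P, S, X, V, W, R, O, Q]
Visit M → queue [P, S, X, V, W, R, O, Q]
Visit P; enqueue N → queue [S, X, V, W, R, O, Q, N]
Visit S → queue [X, V, W, R, O, Q, N]
Visit X → queue [V, W, R, O, Q, N]
Visit V → queue [W, R, O, Q, N]
Visit W → queue [R, O, Q, N]
Visit R → queue [O, Q, N]
Visit O → queue [Q, N]
Visit Q → queue [N]
Visit N → queue []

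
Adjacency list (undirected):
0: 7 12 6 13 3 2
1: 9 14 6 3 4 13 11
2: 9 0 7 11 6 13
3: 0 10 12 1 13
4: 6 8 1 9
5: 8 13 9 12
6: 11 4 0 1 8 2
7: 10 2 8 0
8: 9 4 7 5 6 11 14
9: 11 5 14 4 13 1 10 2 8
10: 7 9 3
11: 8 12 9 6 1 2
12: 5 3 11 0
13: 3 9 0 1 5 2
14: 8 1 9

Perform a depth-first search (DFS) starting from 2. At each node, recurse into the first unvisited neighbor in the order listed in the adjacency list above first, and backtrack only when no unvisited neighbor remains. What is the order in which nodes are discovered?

Visit 2
2 → 9
9 → 11
11 → 8
8 → 4
4 → 6
6 → 0
0 → 7
7 → 10
10 → 3
3 → 12
12 → 5
5 → 13
13 → 1
1 → 14

2, 9, 11, 8, 4, 6, 0, 7, 10, 3, 12, 5, 13, 1, 14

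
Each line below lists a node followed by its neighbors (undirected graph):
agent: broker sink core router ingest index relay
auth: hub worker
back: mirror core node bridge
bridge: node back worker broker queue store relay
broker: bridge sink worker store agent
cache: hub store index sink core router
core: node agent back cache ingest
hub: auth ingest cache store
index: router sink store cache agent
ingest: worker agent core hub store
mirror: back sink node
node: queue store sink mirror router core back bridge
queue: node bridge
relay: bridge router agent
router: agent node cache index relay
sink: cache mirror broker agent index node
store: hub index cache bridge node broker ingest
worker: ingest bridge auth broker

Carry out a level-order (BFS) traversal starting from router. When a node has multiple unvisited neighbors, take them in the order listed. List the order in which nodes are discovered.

Visit router; enqueue agent, node, cache, index, relay → queue [agent, node, cache, index, relay]
Visit agent; enqueue broker, sink, core, ingest → queue [node, cache, index, relay, broker, sink, core, ingest]
Visit node; enqueue queue, store, mirror, back, bridge → queue [cache, index, relay, broker, sink, core, ingest, queue, store, mirror, back, bridge]
Visit cache; enqueue hub → queue [index, relay, broker, sink, core, ingest, queue, store, mirror, back, bridge, hub]
Visit index → queue [relay, broker, sink, core, ingest, queue, store, mirror, back, bridge, hub]
Visit relay → queue [broker, sink, core, ingest, queue, store, mirror, back, bridge, hub]
Visit broker; enqueue worker → queue [sink, core, ingest, queue, store, mirror, back, bridge, hub, worker]
Visit sink → queue [core, ingest, queue, store, mirror, back, bridge, hub, worker]
Visit core → queue [ingest, queue, store, mirror, back, bridge, hub, worker]
Visit ingest → queue [queue, store, mirror, back, bridge, hub, worker]
Visit queue → queue [store, mirror, back, bridge, hub, worker]
Visit store → queue [mirror, back, bridge, hub, worker]
Visit mirror → queue [back, bridge, hub, worker]
Visit back → queue [bridge, hub, worker]
Visit bridge → queue [hub, worker]
Visit hub; enqueue auth → queue [worker, auth]
Visit worker → queue [auth]
Visit auth → queue []

router -> agent -> node -> cache -> index -> relay -> broker -> sink -> core -> ingest -> queue -> store -> mirror -> back -> bridge -> hub -> worker -> auth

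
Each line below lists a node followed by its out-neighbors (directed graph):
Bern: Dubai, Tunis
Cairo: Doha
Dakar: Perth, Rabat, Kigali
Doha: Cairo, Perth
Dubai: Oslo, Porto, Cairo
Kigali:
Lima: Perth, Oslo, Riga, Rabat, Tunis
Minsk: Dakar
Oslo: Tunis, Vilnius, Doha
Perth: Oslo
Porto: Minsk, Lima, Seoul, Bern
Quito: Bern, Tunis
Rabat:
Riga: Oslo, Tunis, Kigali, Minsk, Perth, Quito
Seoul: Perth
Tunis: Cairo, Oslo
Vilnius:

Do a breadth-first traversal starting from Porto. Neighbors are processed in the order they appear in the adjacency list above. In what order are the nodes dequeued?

Porto → Minsk → Lima → Seoul → Bern → Dakar → Perth → Oslo → Riga → Rabat → Tunis → Dubai → Kigali → Vilnius → Doha → Quito → Cairo

Visit Porto; enqueue Minsk, Lima, Seoul, Bern → queue [Minsk, Lima, Seoul, Bern]
Visit Minsk; enqueue Dakar → queue [Lima, Seoul, Bern, Dakar]
Visit Lima; enqueue Perth, Oslo, Riga, Rabat, Tunis → queue [Seoul, Bern, Dakar, Perth, Oslo, Riga, Rabat, Tunis]
Visit Seoul → queue [Bern, Dakar, Perth, Oslo, Riga, Rabat, Tunis]
Visit Bern; enqueue Dubai → queue [Dakar, Perth, Oslo, Riga, Rabat, Tunis, Dubai]
Visit Dakar; enqueue Kigali → queue [Perth, Oslo, Riga, Rabat, Tunis, Dubai, Kigali]
Visit Perth → queue [Oslo, Riga, Rabat, Tunis, Dubai, Kigali]
Visit Oslo; enqueue Vilnius, Doha → queue [Riga, Rabat, Tunis, Dubai, Kigali, Vilnius, Doha]
Visit Riga; enqueue Quito → queue [Rabat, Tunis, Dubai, Kigali, Vilnius, Doha, Quito]
Visit Rabat → queue [Tunis, Dubai, Kigali, Vilnius, Doha, Quito]
Visit Tunis; enqueue Cairo → queue [Dubai, Kigali, Vilnius, Doha, Quito, Cairo]
Visit Dubai → queue [Kigali, Vilnius, Doha, Quito, Cairo]
Visit Kigali → queue [Vilnius, Doha, Quito, Cairo]
Visit Vilnius → queue [Doha, Quito, Cairo]
Visit Doha → queue [Quito, Cairo]
Visit Quito → queue [Cairo]
Visit Cairo → queue []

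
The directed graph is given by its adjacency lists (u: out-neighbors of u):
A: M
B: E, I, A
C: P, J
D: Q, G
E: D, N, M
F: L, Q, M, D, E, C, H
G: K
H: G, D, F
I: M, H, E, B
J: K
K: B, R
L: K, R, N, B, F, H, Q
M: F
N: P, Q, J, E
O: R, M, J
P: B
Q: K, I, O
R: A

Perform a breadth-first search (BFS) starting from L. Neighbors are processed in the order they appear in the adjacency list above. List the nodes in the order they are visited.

Visit L; enqueue K, R, N, B, F, H, Q → queue [K, R, N, B, F, H, Q]
Visit K → queue [R, N, B, F, H, Q]
Visit R; enqueue A → queue [N, B, F, H, Q, A]
Visit N; enqueue P, J, E → queue [B, F, H, Q, A, P, J, E]
Visit B; enqueue I → queue [F, H, Q, A, P, J, E, I]
Visit F; enqueue M, D, C → queue [H, Q, A, P, J, E, I, M, D, C]
Visit H; enqueue G → queue [Q, A, P, J, E, I, M, D, C, G]
Visit Q; enqueue O → queue [A, P, J, E, I, M, D, C, G, O]
Visit A → queue [P, J, E, I, M, D, C, G, O]
Visit P → queue [J, E, I, M, D, C, G, O]
Visit J → queue [E, I, M, D, C, G, O]
Visit E → queue [I, M, D, C, G, O]
Visit I → queue [M, D, C, G, O]
Visit M → queue [D, C, G, O]
Visit D → queue [C, G, O]
Visit C → queue [G, O]
Visit G → queue [O]
Visit O → queue []

L, K, R, N, B, F, H, Q, A, P, J, E, I, M, D, C, G, O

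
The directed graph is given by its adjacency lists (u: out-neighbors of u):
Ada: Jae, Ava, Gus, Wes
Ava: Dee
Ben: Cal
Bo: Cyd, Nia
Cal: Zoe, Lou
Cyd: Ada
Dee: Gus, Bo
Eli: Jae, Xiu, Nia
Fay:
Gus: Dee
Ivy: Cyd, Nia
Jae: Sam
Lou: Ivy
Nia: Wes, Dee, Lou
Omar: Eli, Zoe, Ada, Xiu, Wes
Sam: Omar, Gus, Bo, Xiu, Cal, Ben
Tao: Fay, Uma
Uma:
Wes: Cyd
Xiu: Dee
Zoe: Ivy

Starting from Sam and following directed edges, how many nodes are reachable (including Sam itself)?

18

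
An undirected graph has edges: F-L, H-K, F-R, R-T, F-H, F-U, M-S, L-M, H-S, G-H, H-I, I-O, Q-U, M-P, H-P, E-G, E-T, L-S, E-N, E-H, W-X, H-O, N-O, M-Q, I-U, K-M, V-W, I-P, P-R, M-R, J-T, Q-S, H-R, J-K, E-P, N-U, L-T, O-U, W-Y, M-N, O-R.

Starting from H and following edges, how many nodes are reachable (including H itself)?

BFS from H visits: H, S, R, P, O, K, I, G, F, E, Q, M, L, T, U, N, J
Reachable nodes: 17 of 21 total.

17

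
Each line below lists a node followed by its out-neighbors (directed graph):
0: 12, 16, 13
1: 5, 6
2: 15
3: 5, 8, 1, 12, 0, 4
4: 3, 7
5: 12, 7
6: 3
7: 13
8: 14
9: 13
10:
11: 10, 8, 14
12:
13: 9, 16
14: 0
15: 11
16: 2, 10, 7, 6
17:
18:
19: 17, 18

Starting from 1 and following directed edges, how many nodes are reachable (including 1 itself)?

BFS from 1 visits: 1, 5, 6, 7, 12, 3, 13, 0, 4, 8, 9, 16, 14, 2, 10, 15, 11
Reachable nodes: 17 of 20 total.

17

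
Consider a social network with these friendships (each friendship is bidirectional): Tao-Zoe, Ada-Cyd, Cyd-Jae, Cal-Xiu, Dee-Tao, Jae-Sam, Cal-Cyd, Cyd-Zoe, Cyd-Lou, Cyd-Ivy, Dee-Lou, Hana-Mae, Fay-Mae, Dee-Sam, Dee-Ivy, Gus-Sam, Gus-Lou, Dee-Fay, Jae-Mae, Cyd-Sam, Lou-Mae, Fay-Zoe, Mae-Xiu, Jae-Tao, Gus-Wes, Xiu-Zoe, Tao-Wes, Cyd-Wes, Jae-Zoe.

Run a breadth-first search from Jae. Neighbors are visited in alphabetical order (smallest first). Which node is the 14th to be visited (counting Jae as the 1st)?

Xiu

Visit Jae; enqueue Cyd, Mae, Sam, Tao, Zoe → queue [Cyd, Mae, Sam, Tao, Zoe]
Visit Cyd; enqueue Ada, Cal, Ivy, Lou, Wes → queue [Mae, Sam, Tao, Zoe, Ada, Cal, Ivy, Lou, Wes]
Visit Mae; enqueue Fay, Hana, Xiu → queue [Sam, Tao, Zoe, Ada, Cal, Ivy, Lou, Wes, Fay, Hana, Xiu]
Visit Sam; enqueue Dee, Gus → queue [Tao, Zoe, Ada, Cal, Ivy, Lou, Wes, Fay, Hana, Xiu, Dee, Gus]
Visit Tao → queue [Zoe, Ada, Cal, Ivy, Lou, Wes, Fay, Hana, Xiu, Dee, Gus]
Visit Zoe → queue [Ada, Cal, Ivy, Lou, Wes, Fay, Hana, Xiu, Dee, Gus]
Visit Ada → queue [Cal, Ivy, Lou, Wes, Fay, Hana, Xiu, Dee, Gus]
Visit Cal → queue [Ivy, Lou, Wes, Fay, Hana, Xiu, Dee, Gus]
Visit Ivy → queue [Lou, Wes, Fay, Hana, Xiu, Dee, Gus]
Visit Lou → queue [Wes, Fay, Hana, Xiu, Dee, Gus]
Visit Wes → queue [Fay, Hana, Xiu, Dee, Gus]
Visit Fay → queue [Hana, Xiu, Dee, Gus]
Visit Hana → queue [Xiu, Dee, Gus]
Visit Xiu → queue [Dee, Gus]
Visit Dee → queue [Gus]
Visit Gus → queue []

Visit order: Jae, Cyd, Mae, Sam, Tao, Zoe, Ada, Cal, Ivy, Lou, Wes, Fay, Hana, Xiu, Dee, Gus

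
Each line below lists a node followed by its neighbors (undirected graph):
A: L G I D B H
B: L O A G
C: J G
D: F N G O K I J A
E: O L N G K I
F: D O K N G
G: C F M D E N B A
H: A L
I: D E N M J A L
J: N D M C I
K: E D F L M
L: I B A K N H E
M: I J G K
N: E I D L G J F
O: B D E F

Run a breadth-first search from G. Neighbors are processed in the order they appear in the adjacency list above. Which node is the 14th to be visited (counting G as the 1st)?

Visit G; enqueue C, F, M, D, E, N, B, A → queue [C, F, M, D, E, N, B, A]
Visit C; enqueue J → queue [F, M, D, E, N, B, A, J]
Visit F; enqueue O, K → queue [M, D, E, N, B, A, J, O, K]
Visit M; enqueue I → queue [D, E, N, B, A, J, O, K, I]
Visit D → queue [E, N, B, A, J, O, K, I]
Visit E; enqueue L → queue [N, B, A, J, O, K, I, L]
Visit N → queue [B, A, J, O, K, I, L]
Visit B → queue [A, J, O, K, I, L]
Visit A; enqueue H → queue [J, O, K, I, L, H]
Visit J → queue [O, K, I, L, H]
Visit O → queue [K, I, L, H]
Visit K → queue [I, L, H]
Visit I → queue [L, H]
Visit L → queue [H]
Visit H → queue []

Visit order: G, C, F, M, D, E, N, B, A, J, O, K, I, L, H

L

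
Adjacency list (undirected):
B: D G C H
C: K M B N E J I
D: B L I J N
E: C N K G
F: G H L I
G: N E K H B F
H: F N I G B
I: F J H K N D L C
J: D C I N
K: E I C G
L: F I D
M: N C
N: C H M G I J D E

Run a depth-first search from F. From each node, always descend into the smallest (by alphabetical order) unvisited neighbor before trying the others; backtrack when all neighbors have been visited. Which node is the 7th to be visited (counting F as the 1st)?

I

Visit F
F → G
G → B
B → C
C → E
E → K
K → I
I → D
D → J
J → N
N → H
N → M
D → L

Visit order: F, G, B, C, E, K, I, D, J, N, H, M, L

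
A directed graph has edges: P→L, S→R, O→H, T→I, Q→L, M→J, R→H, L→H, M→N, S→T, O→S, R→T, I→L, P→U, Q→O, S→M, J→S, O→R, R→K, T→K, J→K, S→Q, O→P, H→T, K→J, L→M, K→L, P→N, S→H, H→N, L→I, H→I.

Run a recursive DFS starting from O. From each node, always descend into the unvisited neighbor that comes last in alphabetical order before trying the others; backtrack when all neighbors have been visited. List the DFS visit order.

Visit O
O → S
S → T
T → K
K → L
L → M
M → N
M → J
L → I
L → H
S → R
S → Q
O → P
P → U

O, S, T, K, L, M, N, J, I, H, R, Q, P, U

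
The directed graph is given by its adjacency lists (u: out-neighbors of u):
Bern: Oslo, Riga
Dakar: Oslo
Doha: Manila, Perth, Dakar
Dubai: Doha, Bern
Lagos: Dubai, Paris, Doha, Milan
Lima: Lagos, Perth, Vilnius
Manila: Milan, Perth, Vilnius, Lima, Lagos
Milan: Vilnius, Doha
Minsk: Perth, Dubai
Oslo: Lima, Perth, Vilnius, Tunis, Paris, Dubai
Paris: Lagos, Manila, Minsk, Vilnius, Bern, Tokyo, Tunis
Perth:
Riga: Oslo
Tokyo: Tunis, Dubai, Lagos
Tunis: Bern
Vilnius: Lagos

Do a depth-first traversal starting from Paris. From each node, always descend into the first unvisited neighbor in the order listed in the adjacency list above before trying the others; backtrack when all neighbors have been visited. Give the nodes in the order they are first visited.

Paris, Lagos, Dubai, Doha, Manila, Milan, Vilnius, Perth, Lima, Dakar, Oslo, Tunis, Bern, Riga, Minsk, Tokyo

Visit Paris
Paris → Lagos
Lagos → Dubai
Dubai → Doha
Doha → Manila
Manila → Milan
Milan → Vilnius
Manila → Perth
Manila → Lima
Doha → Dakar
Dakar → Oslo
Oslo → Tunis
Tunis → Bern
Bern → Riga
Paris → Minsk
Paris → Tokyo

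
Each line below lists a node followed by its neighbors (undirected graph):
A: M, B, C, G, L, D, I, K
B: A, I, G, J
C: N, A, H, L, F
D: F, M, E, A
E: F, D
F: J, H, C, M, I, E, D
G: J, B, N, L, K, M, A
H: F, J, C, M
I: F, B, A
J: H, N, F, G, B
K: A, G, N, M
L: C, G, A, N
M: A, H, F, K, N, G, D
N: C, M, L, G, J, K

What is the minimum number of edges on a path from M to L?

2

Level 0: M
Level 1: A, D, F, G, H, K, N
Level 2: B, C, E, I, J, L
L first appears at level 2.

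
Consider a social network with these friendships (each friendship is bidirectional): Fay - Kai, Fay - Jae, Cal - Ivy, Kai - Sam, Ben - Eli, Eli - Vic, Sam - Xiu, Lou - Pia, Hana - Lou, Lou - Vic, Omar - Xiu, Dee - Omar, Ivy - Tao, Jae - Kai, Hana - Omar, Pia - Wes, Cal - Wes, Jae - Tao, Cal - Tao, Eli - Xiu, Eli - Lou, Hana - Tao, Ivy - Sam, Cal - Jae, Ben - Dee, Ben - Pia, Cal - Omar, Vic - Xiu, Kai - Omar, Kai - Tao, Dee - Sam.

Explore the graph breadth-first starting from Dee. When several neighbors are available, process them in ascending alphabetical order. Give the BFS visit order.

Visit Dee; enqueue Ben, Omar, Sam → queue [Ben, Omar, Sam]
Visit Ben; enqueue Eli, Pia → queue [Omar, Sam, Eli, Pia]
Visit Omar; enqueue Cal, Hana, Kai, Xiu → queue [Sam, Eli, Pia, Cal, Hana, Kai, Xiu]
Visit Sam; enqueue Ivy → queue [Eli, Pia, Cal, Hana, Kai, Xiu, Ivy]
Visit Eli; enqueue Lou, Vic → queue [Pia, Cal, Hana, Kai, Xiu, Ivy, Lou, Vic]
Visit Pia; enqueue Wes → queue [Cal, Hana, Kai, Xiu, Ivy, Lou, Vic, Wes]
Visit Cal; enqueue Jae, Tao → queue [Hana, Kai, Xiu, Ivy, Lou, Vic, Wes, Jae, Tao]
Visit Hana → queue [Kai, Xiu, Ivy, Lou, Vic, Wes, Jae, Tao]
Visit Kai; enqueue Fay → queue [Xiu, Ivy, Lou, Vic, Wes, Jae, Tao, Fay]
Visit Xiu → queue [Ivy, Lou, Vic, Wes, Jae, Tao, Fay]
Visit Ivy → queue [Lou, Vic, Wes, Jae, Tao, Fay]
Visit Lou → queue [Vic, Wes, Jae, Tao, Fay]
Visit Vic → queue [Wes, Jae, Tao, Fay]
Visit Wes → queue [Jae, Tao, Fay]
Visit Jae → queue [Tao, Fay]
Visit Tao → queue [Fay]
Visit Fay → queue []

Dee, Ben, Omar, Sam, Eli, Pia, Cal, Hana, Kai, Xiu, Ivy, Lou, Vic, Wes, Jae, Tao, Fay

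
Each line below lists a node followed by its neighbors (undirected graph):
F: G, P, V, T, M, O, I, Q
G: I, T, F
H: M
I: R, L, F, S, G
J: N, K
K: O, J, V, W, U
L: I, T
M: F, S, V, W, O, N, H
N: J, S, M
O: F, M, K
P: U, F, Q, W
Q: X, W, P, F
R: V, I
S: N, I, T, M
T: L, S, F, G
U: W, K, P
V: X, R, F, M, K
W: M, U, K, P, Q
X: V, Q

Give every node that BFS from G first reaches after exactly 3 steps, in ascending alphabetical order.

Level 0: G
Level 1: F, I, T
Level 2: L, M, O, P, Q, R, S, V
Level 3: H, K, N, U, W, X
Level 4: J

H, K, N, U, W, X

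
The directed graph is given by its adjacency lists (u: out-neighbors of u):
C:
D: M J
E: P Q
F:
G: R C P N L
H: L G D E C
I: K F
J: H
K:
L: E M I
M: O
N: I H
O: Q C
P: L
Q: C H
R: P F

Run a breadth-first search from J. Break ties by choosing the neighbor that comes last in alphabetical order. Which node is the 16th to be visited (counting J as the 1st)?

F

Visit J; enqueue H → queue [H]
Visit H; enqueue L, G, E, D, C → queue [L, G, E, D, C]
Visit L; enqueue M, I → queue [G, E, D, C, M, I]
Visit G; enqueue R, P, N → queue [E, D, C, M, I, R, P, N]
Visit E; enqueue Q → queue [D, C, M, I, R, P, N, Q]
Visit D → queue [C, M, I, R, P, N, Q]
Visit C → queue [M, I, R, P, N, Q]
Visit M; enqueue O → queue [I, R, P, N, Q, O]
Visit I; enqueue K, F → queue [R, P, N, Q, O, K, F]
Visit R → queue [P, N, Q, O, K, F]
Visit P → queue [N, Q, O, K, F]
Visit N → queue [Q, O, K, F]
Visit Q → queue [O, K, F]
Visit O → queue [K, F]
Visit K → queue [F]
Visit F → queue []

Visit order: J, H, L, G, E, D, C, M, I, R, P, N, Q, O, K, F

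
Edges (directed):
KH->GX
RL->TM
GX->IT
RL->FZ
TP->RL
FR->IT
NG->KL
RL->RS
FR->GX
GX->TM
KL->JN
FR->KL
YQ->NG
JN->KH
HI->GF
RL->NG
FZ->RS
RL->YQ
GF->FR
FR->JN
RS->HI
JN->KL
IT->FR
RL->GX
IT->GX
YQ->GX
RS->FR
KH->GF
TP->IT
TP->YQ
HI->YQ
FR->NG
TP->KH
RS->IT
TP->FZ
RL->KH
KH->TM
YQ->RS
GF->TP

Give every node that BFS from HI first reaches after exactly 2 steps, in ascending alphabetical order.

FR, GX, NG, RS, TP

Level 0: HI
Level 1: GF, YQ
Level 2: FR, GX, NG, RS, TP
Level 3: FZ, IT, JN, KH, KL, RL, TM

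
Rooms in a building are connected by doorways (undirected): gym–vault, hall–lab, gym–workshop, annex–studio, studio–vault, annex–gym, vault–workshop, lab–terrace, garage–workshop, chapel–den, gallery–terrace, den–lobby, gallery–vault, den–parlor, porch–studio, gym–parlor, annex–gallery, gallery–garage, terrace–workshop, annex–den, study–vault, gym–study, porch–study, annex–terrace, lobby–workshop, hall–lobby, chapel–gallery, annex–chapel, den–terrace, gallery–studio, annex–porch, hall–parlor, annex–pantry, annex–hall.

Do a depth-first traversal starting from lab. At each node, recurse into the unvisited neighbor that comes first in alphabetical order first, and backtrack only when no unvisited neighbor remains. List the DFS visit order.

lab -> hall -> annex -> chapel -> den -> lobby -> workshop -> garage -> gallery -> studio -> porch -> study -> gym -> parlor -> vault -> terrace -> pantry

Visit lab
lab → hall
hall → annex
annex → chapel
chapel → den
den → lobby
lobby → workshop
workshop → garage
garage → gallery
gallery → studio
studio → porch
porch → study
study → gym
gym → parlor
gym → vault
gallery → terrace
annex → pantry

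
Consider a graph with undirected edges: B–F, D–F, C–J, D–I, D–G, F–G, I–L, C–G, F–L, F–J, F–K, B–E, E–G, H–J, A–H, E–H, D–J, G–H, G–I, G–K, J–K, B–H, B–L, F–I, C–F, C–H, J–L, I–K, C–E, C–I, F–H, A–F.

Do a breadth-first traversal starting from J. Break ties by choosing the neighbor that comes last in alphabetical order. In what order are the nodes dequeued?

Visit J; enqueue L, K, H, F, D, C → queue [L, K, H, F, D, C]
Visit L; enqueue I, B → queue [K, H, F, D, C, I, B]
Visit K; enqueue G → queue [H, F, D, C, I, B, G]
Visit H; enqueue E, A → queue [F, D, C, I, B, G, E, A]
Visit F → queue [D, C, I, B, G, E, A]
Visit D → queue [C, I, B, G, E, A]
Visit C → queue [I, B, G, E, A]
Visit I → queue [B, G, E, A]
Visit B → queue [G, E, A]
Visit G → queue [E, A]
Visit E → queue [A]
Visit A → queue []

J -> L -> K -> H -> F -> D -> C -> I -> B -> G -> E -> A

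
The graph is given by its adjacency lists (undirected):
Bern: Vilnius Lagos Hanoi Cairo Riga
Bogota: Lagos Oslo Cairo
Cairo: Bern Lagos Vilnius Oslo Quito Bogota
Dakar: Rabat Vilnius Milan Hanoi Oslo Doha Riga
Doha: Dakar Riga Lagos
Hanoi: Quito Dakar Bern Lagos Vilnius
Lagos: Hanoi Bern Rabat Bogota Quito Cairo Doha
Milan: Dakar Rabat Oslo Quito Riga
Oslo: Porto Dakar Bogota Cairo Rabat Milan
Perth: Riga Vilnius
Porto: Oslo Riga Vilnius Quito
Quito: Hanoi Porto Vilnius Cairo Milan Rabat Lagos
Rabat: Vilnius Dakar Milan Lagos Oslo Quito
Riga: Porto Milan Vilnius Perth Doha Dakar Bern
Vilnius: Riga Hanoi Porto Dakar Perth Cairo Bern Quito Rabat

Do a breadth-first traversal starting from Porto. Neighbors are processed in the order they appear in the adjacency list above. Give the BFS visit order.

Visit Porto; enqueue Oslo, Riga, Vilnius, Quito → queue [Oslo, Riga, Vilnius, Quito]
Visit Oslo; enqueue Dakar, Bogota, Cairo, Rabat, Milan → queue [Riga, Vilnius, Quito, Dakar, Bogota, Cairo, Rabat, Milan]
Visit Riga; enqueue Perth, Doha, Bern → queue [Vilnius, Quito, Dakar, Bogota, Cairo, Rabat, Milan, Perth, Doha, Bern]
Visit Vilnius; enqueue Hanoi → queue [Quito, Dakar, Bogota, Cairo, Rabat, Milan, Perth, Doha, Bern, Hanoi]
Visit Quito; enqueue Lagos → queue [Dakar, Bogota, Cairo, Rabat, Milan, Perth, Doha, Bern, Hanoi, Lagos]
Visit Dakar → queue [Bogota, Cairo, Rabat, Milan, Perth, Doha, Bern, Hanoi, Lagos]
Visit Bogota → queue [Cairo, Rabat, Milan, Perth, Doha, Bern, Hanoi, Lagos]
Visit Cairo → queue [Rabat, Milan, Perth, Doha, Bern, Hanoi, Lagos]
Visit Rabat → queue [Milan, Perth, Doha, Bern, Hanoi, Lagos]
Visit Milan → queue [Perth, Doha, Bern, Hanoi, Lagos]
Visit Perth → queue [Doha, Bern, Hanoi, Lagos]
Visit Doha → queue [Bern, Hanoi, Lagos]
Visit Bern → queue [Hanoi, Lagos]
Visit Hanoi → queue [Lagos]
Visit Lagos → queue []

Porto -> Oslo -> Riga -> Vilnius -> Quito -> Dakar -> Bogota -> Cairo -> Rabat -> Milan -> Perth -> Doha -> Bern -> Hanoi -> Lagos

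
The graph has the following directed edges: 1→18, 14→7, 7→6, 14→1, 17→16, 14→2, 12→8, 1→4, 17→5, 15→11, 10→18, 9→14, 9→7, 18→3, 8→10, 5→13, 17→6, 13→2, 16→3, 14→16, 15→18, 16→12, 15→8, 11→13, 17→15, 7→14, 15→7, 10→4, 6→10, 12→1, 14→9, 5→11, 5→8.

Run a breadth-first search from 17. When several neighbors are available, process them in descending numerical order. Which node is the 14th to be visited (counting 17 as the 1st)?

1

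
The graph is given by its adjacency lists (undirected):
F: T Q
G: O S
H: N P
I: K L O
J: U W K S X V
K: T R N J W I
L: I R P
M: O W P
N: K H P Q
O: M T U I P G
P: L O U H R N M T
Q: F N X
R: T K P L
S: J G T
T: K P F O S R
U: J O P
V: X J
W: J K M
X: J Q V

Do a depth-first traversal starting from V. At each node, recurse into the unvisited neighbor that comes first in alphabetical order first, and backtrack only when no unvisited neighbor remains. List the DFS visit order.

Visit V
V → J
J → K
K → I
I → L
L → P
P → H
H → N
N → Q
Q → F
F → T
T → O
O → G
G → S
O → M
M → W
O → U
T → R
Q → X

V, J, K, I, L, P, H, N, Q, F, T, O, G, S, M, W, U, R, X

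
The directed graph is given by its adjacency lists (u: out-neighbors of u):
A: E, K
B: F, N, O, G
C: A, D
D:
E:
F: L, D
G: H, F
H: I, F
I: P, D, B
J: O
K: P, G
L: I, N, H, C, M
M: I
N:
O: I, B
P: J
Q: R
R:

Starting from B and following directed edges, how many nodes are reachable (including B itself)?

BFS from B visits: B, F, N, O, G, L, D, I, H, C, M, P, A, J, E, K
Reachable nodes: 16 of 18 total.

16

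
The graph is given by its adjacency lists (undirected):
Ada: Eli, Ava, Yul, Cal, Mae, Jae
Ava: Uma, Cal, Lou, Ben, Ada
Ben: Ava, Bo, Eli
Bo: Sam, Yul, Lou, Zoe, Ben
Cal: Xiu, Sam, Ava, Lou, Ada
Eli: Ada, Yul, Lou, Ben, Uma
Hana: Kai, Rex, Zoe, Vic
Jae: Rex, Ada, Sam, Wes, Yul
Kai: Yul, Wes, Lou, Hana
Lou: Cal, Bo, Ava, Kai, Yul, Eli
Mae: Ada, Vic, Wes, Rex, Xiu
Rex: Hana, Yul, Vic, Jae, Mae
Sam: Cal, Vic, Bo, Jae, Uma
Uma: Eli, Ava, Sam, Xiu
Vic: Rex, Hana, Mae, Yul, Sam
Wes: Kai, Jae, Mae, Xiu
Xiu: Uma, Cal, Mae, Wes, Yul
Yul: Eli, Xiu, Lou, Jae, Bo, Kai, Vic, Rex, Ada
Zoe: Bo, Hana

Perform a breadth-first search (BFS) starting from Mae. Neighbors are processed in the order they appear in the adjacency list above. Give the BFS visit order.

Mae, Ada, Vic, Wes, Rex, Xiu, Eli, Ava, Yul, Cal, Jae, Hana, Sam, Kai, Uma, Lou, Ben, Bo, Zoe

Visit Mae; enqueue Ada, Vic, Wes, Rex, Xiu → queue [Ada, Vic, Wes, Rex, Xiu]
Visit Ada; enqueue Eli, Ava, Yul, Cal, Jae → queue [Vic, Wes, Rex, Xiu, Eli, Ava, Yul, Cal, Jae]
Visit Vic; enqueue Hana, Sam → queue [Wes, Rex, Xiu, Eli, Ava, Yul, Cal, Jae, Hana, Sam]
Visit Wes; enqueue Kai → queue [Rex, Xiu, Eli, Ava, Yul, Cal, Jae, Hana, Sam, Kai]
Visit Rex → queue [Xiu, Eli, Ava, Yul, Cal, Jae, Hana, Sam, Kai]
Visit Xiu; enqueue Uma → queue [Eli, Ava, Yul, Cal, Jae, Hana, Sam, Kai, Uma]
Visit Eli; enqueue Lou, Ben → queue [Ava, Yul, Cal, Jae, Hana, Sam, Kai, Uma, Lou, Ben]
Visit Ava → queue [Yul, Cal, Jae, Hana, Sam, Kai, Uma, Lou, Ben]
Visit Yul; enqueue Bo → queue [Cal, Jae, Hana, Sam, Kai, Uma, Lou, Ben, Bo]
Visit Cal → queue [Jae, Hana, Sam, Kai, Uma, Lou, Ben, Bo]
Visit Jae → queue [Hana, Sam, Kai, Uma, Lou, Ben, Bo]
Visit Hana; enqueue Zoe → queue [Sam, Kai, Uma, Lou, Ben, Bo, Zoe]
Visit Sam → queue [Kai, Uma, Lou, Ben, Bo, Zoe]
Visit Kai → queue [Uma, Lou, Ben, Bo, Zoe]
Visit Uma → queue [Lou, Ben, Bo, Zoe]
Visit Lou → queue [Ben, Bo, Zoe]
Visit Ben → queue [Bo, Zoe]
Visit Bo → queue [Zoe]
Visit Zoe → queue []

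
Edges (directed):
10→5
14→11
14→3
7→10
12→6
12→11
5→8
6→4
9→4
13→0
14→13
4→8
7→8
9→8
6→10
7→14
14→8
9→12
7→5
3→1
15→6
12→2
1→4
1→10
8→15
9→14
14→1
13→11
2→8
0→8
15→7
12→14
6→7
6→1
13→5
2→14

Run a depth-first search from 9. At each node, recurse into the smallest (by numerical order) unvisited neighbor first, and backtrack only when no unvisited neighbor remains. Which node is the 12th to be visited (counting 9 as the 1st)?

11

Visit 9
9 → 4
4 → 8
8 → 15
15 → 6
6 → 1
1 → 10
10 → 5
6 → 7
7 → 14
14 → 3
14 → 11
14 → 13
13 → 0
9 → 12
12 → 2

Visit order: 9, 4, 8, 15, 6, 1, 10, 5, 7, 14, 3, 11, 13, 0, 12, 2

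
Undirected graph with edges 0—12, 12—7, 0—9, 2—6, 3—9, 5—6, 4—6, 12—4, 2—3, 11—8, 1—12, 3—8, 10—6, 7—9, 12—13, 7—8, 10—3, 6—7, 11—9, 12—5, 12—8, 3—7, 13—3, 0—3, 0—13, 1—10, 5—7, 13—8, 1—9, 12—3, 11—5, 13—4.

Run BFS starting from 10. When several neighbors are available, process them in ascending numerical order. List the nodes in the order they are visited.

Visit 10; enqueue 1, 3, 6 → queue [1, 3, 6]
Visit 1; enqueue 9, 12 → queue [3, 6, 9, 12]
Visit 3; enqueue 0, 2, 7, 8, 13 → queue [6, 9, 12, 0, 2, 7, 8, 13]
Visit 6; enqueue 4, 5 → queue [9, 12, 0, 2, 7, 8, 13, 4, 5]
Visit 9; enqueue 11 → queue [12, 0, 2, 7, 8, 13, 4, 5, 11]
Visit 12 → queue [0, 2, 7, 8, 13, 4, 5, 11]
Visit 0 → queue [2, 7, 8, 13, 4, 5, 11]
Visit 2 → queue [7, 8, 13, 4, 5, 11]
Visit 7 → queue [8, 13, 4, 5, 11]
Visit 8 → queue [13, 4, 5, 11]
Visit 13 → queue [4, 5, 11]
Visit 4 → queue [5, 11]
Visit 5 → queue [11]
Visit 11 → queue []

10, 1, 3, 6, 9, 12, 0, 2, 7, 8, 13, 4, 5, 11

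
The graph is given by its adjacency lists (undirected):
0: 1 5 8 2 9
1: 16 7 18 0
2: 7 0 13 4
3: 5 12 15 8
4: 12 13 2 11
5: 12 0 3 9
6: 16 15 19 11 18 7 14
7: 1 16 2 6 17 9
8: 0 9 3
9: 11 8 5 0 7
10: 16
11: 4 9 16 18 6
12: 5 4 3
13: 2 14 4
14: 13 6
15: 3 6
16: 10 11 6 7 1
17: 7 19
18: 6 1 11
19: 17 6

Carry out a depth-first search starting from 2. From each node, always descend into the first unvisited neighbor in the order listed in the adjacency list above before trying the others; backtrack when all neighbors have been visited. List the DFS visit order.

2 7 1 16 10 11 4 12 5 0 8 9 3 15 6 19 17 18 14 13

Visit 2
2 → 7
7 → 1
1 → 16
16 → 10
16 → 11
11 → 4
4 → 12
12 → 5
5 → 0
0 → 8
8 → 9
8 → 3
3 → 15
15 → 6
6 → 19
19 → 17
6 → 18
6 → 14
14 → 13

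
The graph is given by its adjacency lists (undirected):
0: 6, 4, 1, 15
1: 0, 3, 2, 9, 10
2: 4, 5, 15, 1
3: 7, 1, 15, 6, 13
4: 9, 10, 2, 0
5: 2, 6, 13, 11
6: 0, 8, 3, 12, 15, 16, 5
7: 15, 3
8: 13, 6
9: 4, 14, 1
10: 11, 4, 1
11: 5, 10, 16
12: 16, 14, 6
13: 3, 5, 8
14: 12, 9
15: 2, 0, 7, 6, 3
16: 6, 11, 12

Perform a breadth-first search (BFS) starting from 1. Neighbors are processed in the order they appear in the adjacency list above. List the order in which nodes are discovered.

1 0 3 2 9 10 6 4 15 7 13 5 14 11 8 12 16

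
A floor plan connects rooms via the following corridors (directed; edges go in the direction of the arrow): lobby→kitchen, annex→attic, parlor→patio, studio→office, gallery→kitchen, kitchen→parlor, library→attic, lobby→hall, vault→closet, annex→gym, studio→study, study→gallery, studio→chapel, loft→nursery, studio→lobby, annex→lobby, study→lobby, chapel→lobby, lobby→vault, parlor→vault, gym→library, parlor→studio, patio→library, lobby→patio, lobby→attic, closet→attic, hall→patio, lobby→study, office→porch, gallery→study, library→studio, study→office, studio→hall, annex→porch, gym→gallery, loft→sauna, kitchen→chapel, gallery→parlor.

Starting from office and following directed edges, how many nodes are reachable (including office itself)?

2

BFS from office visits: office, porch
Reachable nodes: 2 of 20 total.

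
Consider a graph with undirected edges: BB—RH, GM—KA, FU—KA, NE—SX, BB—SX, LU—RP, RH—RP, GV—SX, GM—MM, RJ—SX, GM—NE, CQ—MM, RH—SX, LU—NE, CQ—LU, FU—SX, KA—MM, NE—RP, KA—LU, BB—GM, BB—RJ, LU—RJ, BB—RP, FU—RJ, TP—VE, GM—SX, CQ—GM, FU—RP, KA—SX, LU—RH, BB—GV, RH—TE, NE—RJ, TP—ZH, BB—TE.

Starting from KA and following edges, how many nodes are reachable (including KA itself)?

14

BFS from KA visits: KA, SX, MM, LU, GM, FU, RJ, RH, NE, GV, BB, CQ, RP, TE
Reachable nodes: 14 of 17 total.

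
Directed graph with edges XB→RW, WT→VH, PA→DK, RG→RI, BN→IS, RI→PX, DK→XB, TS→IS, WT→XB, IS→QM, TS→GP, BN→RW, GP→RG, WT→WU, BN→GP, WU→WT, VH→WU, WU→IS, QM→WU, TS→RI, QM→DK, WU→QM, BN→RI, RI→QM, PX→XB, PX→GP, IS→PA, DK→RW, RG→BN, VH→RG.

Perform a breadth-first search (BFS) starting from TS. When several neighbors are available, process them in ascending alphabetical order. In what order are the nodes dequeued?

TS, GP, IS, RI, RG, PA, QM, PX, BN, DK, WU, XB, RW, WT, VH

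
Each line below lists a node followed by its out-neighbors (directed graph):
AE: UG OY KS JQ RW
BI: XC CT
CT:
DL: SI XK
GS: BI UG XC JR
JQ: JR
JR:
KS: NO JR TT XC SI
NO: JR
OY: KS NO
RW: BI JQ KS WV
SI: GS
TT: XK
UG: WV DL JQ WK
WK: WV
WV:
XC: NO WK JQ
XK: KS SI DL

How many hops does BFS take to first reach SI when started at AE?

2

Level 0: AE
Level 1: JQ, KS, OY, RW, UG
Level 2: BI, DL, JR, NO, SI, TT, WK, WV, XC
Level 3: CT, GS, XK
SI first appears at level 2.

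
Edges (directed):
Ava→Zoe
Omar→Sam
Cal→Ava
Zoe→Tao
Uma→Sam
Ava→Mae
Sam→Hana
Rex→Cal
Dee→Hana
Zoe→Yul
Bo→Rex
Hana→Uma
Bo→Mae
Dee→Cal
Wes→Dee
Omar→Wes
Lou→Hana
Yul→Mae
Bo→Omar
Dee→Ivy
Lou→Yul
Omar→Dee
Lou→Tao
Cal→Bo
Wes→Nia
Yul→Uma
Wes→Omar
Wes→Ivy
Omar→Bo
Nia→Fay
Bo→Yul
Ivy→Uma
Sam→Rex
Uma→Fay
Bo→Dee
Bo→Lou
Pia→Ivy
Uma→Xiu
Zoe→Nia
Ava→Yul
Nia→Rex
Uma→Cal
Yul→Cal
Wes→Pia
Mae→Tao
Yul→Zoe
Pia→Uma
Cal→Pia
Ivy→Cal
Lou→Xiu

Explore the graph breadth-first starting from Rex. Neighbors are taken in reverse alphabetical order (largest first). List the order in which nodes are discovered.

Rex -> Cal -> Pia -> Bo -> Ava -> Uma -> Ivy -> Yul -> Omar -> Mae -> Lou -> Dee -> Zoe -> Xiu -> Sam -> Fay -> Wes -> Tao -> Hana -> Nia

Visit Rex; enqueue Cal → queue [Cal]
Visit Cal; enqueue Pia, Bo, Ava → queue [Pia, Bo, Ava]
Visit Pia; enqueue Uma, Ivy → queue [Bo, Ava, Uma, Ivy]
Visit Bo; enqueue Yul, Omar, Mae, Lou, Dee → queue [Ava, Uma, Ivy, Yul, Omar, Mae, Lou, Dee]
Visit Ava; enqueue Zoe → queue [Uma, Ivy, Yul, Omar, Mae, Lou, Dee, Zoe]
Visit Uma; enqueue Xiu, Sam, Fay → queue [Ivy, Yul, Omar, Mae, Lou, Dee, Zoe, Xiu, Sam, Fay]
Visit Ivy → queue [Yul, Omar, Mae, Lou, Dee, Zoe, Xiu, Sam, Fay]
Visit Yul → queue [Omar, Mae, Lou, Dee, Zoe, Xiu, Sam, Fay]
Visit Omar; enqueue Wes → queue [Mae, Lou, Dee, Zoe, Xiu, Sam, Fay, Wes]
Visit Mae; enqueue Tao → queue [Lou, Dee, Zoe, Xiu, Sam, Fay, Wes, Tao]
Visit Lou; enqueue Hana → queue [Dee, Zoe, Xiu, Sam, Fay, Wes, Tao, Hana]
Visit Dee → queue [Zoe, Xiu, Sam, Fay, Wes, Tao, Hana]
Visit Zoe; enqueue Nia → queue [Xiu, Sam, Fay, Wes, Tao, Hana, Nia]
Visit Xiu → queue [Sam, Fay, Wes, Tao, Hana, Nia]
Visit Sam → queue [Fay, Wes, Tao, Hana, Nia]
Visit Fay → queue [Wes, Tao, Hana, Nia]
Visit Wes → queue [Tao, Hana, Nia]
Visit Tao → queue [Hana, Nia]
Visit Hana → queue [Nia]
Visit Nia → queue []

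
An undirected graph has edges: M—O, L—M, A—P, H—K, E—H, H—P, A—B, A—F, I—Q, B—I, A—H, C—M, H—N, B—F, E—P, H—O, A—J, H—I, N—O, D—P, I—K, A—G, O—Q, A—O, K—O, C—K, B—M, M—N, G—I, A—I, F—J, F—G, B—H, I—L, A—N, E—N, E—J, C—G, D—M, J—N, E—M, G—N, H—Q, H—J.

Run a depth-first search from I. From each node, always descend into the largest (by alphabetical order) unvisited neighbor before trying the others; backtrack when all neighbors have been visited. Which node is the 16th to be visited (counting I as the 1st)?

B

Visit I
I → Q
Q → O
O → N
N → M
M → L
M → E
E → P
P → H
H → K
K → C
C → G
G → F
F → J
J → A
A → B
P → D

Visit order: I, Q, O, N, M, L, E, P, H, K, C, G, F, J, A, B, D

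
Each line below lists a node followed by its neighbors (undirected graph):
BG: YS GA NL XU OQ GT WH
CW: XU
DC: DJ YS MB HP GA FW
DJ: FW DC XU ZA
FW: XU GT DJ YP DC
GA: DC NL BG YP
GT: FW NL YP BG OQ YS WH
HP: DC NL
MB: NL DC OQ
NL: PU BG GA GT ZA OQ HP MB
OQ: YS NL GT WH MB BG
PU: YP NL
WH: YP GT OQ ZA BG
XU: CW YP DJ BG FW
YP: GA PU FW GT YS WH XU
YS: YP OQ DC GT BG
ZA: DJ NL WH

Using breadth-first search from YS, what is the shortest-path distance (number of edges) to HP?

2

Level 0: YS
Level 1: BG, DC, GT, OQ, YP
Level 2: DJ, FW, GA, HP, MB, NL, PU, WH, XU
Level 3: CW, ZA
HP first appears at level 2.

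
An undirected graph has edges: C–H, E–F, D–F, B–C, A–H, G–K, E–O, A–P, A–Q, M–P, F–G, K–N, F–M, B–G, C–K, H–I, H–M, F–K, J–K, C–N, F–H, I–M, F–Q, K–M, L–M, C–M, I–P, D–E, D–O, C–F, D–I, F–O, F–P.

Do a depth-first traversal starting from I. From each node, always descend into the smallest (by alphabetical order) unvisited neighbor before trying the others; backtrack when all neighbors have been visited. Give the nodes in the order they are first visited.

I → D → E → F → C → B → G → K → J → M → H → A → P → Q → L → N → O

Visit I
I → D
D → E
E → F
F → C
C → B
B → G
G → K
K → J
K → M
M → H
H → A
A → P
A → Q
M → L
K → N
F → O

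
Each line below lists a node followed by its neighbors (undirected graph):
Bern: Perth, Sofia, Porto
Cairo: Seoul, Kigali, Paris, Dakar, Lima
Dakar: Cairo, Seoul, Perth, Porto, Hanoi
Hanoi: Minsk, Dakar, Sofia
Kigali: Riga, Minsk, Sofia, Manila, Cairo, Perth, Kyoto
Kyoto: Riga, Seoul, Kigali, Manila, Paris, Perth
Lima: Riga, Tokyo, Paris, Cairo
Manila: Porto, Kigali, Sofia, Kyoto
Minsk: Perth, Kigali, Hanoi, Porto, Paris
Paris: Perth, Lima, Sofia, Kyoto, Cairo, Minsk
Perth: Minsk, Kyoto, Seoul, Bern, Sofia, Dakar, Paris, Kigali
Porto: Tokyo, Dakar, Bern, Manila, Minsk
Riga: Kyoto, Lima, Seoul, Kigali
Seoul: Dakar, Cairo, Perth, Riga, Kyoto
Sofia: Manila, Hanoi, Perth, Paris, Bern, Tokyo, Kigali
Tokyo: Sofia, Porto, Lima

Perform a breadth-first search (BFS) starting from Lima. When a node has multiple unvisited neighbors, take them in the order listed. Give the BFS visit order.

Lima, Riga, Tokyo, Paris, Cairo, Kyoto, Seoul, Kigali, Sofia, Porto, Perth, Minsk, Dakar, Manila, Hanoi, Bern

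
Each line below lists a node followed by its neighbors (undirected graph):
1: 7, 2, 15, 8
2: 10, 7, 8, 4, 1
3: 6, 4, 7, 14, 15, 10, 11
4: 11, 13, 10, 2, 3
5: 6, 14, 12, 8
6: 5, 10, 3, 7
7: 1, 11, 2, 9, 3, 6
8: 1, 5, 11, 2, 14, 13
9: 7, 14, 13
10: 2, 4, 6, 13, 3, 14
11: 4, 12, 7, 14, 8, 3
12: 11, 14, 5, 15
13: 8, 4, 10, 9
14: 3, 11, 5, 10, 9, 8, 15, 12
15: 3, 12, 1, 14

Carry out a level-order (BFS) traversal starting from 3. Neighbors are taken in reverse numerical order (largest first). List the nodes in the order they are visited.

3 15 14 11 10 7 6 4 12 1 9 8 5 13 2

Visit 3; enqueue 15, 14, 11, 10, 7, 6, 4 → queue [15, 14, 11, 10, 7, 6, 4]
Visit 15; enqueue 12, 1 → queue [14, 11, 10, 7, 6, 4, 12, 1]
Visit 14; enqueue 9, 8, 5 → queue [11, 10, 7, 6, 4, 12, 1, 9, 8, 5]
Visit 11 → queue [10, 7, 6, 4, 12, 1, 9, 8, 5]
Visit 10; enqueue 13, 2 → queue [7, 6, 4, 12, 1, 9, 8, 5, 13, 2]
Visit 7 → queue [6, 4, 12, 1, 9, 8, 5, 13, 2]
Visit 6 → queue [4, 12, 1, 9, 8, 5, 13, 2]
Visit 4 → queue [12, 1, 9, 8, 5, 13, 2]
Visit 12 → queue [1, 9, 8, 5, 13, 2]
Visit 1 → queue [9, 8, 5, 13, 2]
Visit 9 → queue [8, 5, 13, 2]
Visit 8 → queue [5, 13, 2]
Visit 5 → queue [13, 2]
Visit 13 → queue [2]
Visit 2 → queue []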